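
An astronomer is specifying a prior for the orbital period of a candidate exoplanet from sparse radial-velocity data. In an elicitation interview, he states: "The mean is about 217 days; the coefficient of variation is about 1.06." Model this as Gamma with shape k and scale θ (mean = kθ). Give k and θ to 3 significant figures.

k ≈ 0.89, θ ≈ 244

For Gamma(k, scale θ): mean = kθ, variance = kθ², so CV = 1/√k.
CV = 1.06, hence k = 1/CV² = 0.89.
Then θ = mean/k = 217/0.89 = 244.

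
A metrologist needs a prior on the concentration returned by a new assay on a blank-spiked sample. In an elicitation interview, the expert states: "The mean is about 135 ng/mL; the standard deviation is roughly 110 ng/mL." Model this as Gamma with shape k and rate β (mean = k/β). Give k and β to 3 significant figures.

For Gamma(k, rate β): mean = k/β, variance = k/β², so CV = 1/√k.
CV = SD/mean = 110/135 = 0.8148, hence k = 1/CV² = 1.51.
Then β = k/mean = 1.51/135 = 0.0112.

k ≈ 1.51, β ≈ 0.0112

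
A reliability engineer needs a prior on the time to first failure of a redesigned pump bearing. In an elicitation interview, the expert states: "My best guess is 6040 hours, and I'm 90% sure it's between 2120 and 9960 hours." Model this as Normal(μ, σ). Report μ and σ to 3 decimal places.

μ = 6040.000, σ = 2383.191

A symmetric 90% interval runs μ ± z·σ with z = 1.645.
Half-width = 3920, so σ = 3920/1.645 = 2383.191.
μ is the stated best guess, 6040.000.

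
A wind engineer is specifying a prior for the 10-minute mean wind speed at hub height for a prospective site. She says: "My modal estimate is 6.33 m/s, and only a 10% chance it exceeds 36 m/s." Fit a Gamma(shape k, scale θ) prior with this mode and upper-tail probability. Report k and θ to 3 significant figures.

Gamma(k,θ) with k>1 has mode (k−1)θ, so θ = 6.33/(k−1).
Need P(X < 36) = 0.9 with θ tied to k this way. Start at k = 2, θ = 6.33: P(X<36) ≈ 0.977.
Too high — lower k to spread out. Iterating converges to k ≈ 1.57.
Then θ = 6.33/(1.57−1) ≈ 11.1.

k ≈ 1.57, θ ≈ 11.1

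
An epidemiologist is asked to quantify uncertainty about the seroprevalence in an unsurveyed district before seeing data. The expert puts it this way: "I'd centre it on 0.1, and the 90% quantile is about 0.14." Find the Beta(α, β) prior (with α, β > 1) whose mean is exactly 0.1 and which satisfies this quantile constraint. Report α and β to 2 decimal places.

With mean 0.1 fixed, write α = 0.1s, β = 0.9s where s = α+β.
Need P(θ < 0.14) = 0.9 under Beta(0.1s, 0.9s). Normal approximation: (q−m)/√(m(1−m)/s) ≈ z_{0.9} = 1.28, so s ≈ 0.1·0.9·(1.28)²/(0.14−0.1)² = 92.4.
At s = 92.4: P(θ<0.14) ≈ 0.894. Adjusting to match 0.9 gives s ≈ 98.59.
So α = 0.1·98.59 ≈ 9.86, β = 0.9·98.59 ≈ 88.73.

α ≈ 9.86, β ≈ 88.73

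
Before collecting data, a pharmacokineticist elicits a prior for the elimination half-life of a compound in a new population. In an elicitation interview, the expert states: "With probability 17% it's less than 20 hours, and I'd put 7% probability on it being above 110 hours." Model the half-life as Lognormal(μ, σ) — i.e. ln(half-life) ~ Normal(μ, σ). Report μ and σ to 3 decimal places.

If T ~ Lognormal(μ,σ) then ln T ~ Normal(μ,σ), so the p-quantile of ln T is μ + z_p·σ.
ln(20) = 2.996 and ln(110) = 4.7; z_{0.17} = -0.9542, z_{0.93} = 1.476.
σ = (4.7 − 2.996)/(1.476 − (-0.9542)) = 0.702.
μ = 2.996 − (-0.9542)·0.702 = 3.665.

μ ≈ 3.665, σ ≈ 0.702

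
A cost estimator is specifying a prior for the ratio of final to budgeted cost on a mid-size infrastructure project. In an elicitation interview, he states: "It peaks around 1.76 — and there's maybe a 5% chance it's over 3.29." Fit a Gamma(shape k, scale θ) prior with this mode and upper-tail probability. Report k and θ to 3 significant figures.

k ≈ 8.11, θ ≈ 0.248

Gamma(k,θ) with k>1 has mode (k−1)θ, so θ = 1.76/(k−1).
Need P(X < 3.29) = 0.95 with θ tied to k this way. Start at k = 2, θ = 1.76: P(X<3.29) ≈ 0.557.
Too low — raise k to concentrate. Iterating converges to k ≈ 8.11.
Then θ = 1.76/(8.11−1) ≈ 0.248.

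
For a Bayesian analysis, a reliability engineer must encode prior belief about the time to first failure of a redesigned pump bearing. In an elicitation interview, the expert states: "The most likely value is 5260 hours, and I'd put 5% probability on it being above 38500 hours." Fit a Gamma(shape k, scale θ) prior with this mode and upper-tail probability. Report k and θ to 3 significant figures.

Gamma(k,θ) with k>1 has mode (k−1)θ, so θ = 5260/(k−1).
Need P(X < 38500) = 0.95 with θ tied to k this way. Start at k = 2, θ = 5260: P(X<38500) ≈ 0.994.
Too high — lower k to spread out. Iterating converges to k ≈ 1.54.
Then θ = 5260/(1.54−1) ≈ 9660.

k ≈ 1.54, θ ≈ 9660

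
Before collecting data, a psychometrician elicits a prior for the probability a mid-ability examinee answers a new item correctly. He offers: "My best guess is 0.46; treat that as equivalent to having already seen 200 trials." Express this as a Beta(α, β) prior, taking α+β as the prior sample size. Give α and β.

Under the effective-sample-size interpretation, Beta(α, β) has prior mean α/(α+β) and prior sample size α+β.
So α+β = 200 and α/(α+β) = 0.46, giving α = 0.46·200 = 92 and β = 200 − 92 = 108.

α = 92, β = 108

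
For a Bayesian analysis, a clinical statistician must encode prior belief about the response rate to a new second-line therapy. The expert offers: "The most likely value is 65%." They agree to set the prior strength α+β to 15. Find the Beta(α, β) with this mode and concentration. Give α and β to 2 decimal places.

α = 9.45, β = 5.55

For α,β > 1 the Beta mode is (α−1)/(α+β−2). With α+β = 15, the mode is (α−1)/13.
Set (α−1)/13 = 0.65 → α = 1 + 0.65·13 = 9.45.
β = 15 − α = 5.55.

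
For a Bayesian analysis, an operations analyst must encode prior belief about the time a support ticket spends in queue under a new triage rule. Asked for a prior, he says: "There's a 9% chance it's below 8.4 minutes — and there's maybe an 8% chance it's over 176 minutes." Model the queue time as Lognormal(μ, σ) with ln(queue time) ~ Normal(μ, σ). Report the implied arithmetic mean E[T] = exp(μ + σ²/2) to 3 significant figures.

If T ~ Lognormal(μ,σ) then ln T ~ Normal(μ,σ), so the p-quantile of ln T is μ + z_p·σ.
ln(8.4) = 2.128 and ln(176) = 5.17; z_{0.09} = -1.341, z_{0.92} = 1.405.
σ = (5.17 − 2.128)/(1.405 − (-1.341)) = 1.108.
μ = 2.128 − (-1.341)·1.108 = 3.614.
E[T] = exp(μ + σ²/2) = exp(3.614 + 0.6138) = 68.5 minutes.

E[T] ≈ 68.5 minutes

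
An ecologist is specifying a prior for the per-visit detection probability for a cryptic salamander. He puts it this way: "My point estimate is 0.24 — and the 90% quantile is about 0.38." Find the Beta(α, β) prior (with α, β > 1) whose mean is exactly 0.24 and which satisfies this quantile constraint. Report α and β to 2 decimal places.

α ≈ 3.90, β ≈ 12.34

With mean 0.24 fixed, write α = 0.24s, β = 0.76s where s = α+β.
Need P(θ < 0.38) = 0.9 under Beta(0.24s, 0.76s). Normal approximation: (q−m)/√(m(1−m)/s) ≈ z_{0.9} = 1.28, so s ≈ 0.24·0.76·(1.28)²/(0.38−0.24)² = 15.3.
At s = 15.3: P(θ<0.38) ≈ 0.894. Adjusting to match 0.9 gives s ≈ 16.23.
So α = 0.24·16.23 ≈ 3.90, β = 0.76·16.23 ≈ 12.34.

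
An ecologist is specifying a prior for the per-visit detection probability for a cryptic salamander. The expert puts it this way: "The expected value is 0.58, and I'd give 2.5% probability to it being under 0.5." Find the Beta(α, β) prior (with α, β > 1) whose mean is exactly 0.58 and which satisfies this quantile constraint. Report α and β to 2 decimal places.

With mean 0.58 fixed, write α = 0.58s, β = 0.42s where s = α+β.
Need P(θ < 0.5) = 0.025 under Beta(0.58s, 0.42s). Normal approximation: (q−m)/√(m(1−m)/s) ≈ z_{0.025} = -1.96, so s ≈ 0.58·0.42·(-1.96)²/(0.5−0.58)² = 146.2.
At s = 146.2: P(θ<0.5) ≈ 0.026. Adjusting to match 0.025 gives s ≈ 148.57.
So α = 0.58·148.57 ≈ 86.17, β = 0.42·148.57 ≈ 62.40.

α ≈ 86.17, β ≈ 62.40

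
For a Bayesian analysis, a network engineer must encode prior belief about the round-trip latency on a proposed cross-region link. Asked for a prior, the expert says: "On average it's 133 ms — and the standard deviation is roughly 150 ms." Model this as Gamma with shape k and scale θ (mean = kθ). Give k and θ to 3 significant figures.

k ≈ 0.786, θ ≈ 169

For Gamma(k, scale θ): mean = kθ, variance = kθ², so CV = 1/√k.
CV = SD/mean = 150/133 = 1.128, hence k = 1/CV² = 0.786.
Then θ = mean/k = 133/0.786 = 169.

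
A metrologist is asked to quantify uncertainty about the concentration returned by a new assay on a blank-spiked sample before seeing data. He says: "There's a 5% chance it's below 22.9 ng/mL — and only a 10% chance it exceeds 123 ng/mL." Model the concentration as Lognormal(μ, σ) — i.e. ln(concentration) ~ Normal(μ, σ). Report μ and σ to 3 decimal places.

If T ~ Lognormal(μ,σ) then ln T ~ Normal(μ,σ), so the p-quantile of ln T is μ + z_p·σ.
ln(22.9) = 3.131 and ln(123) = 4.812; z_{0.05} = -1.645, z_{0.9} = 1.282.
σ = (4.812 − 3.131)/(1.282 − (-1.645)) = 0.574.
μ = 3.131 − (-1.645)·0.574 = 4.076.

μ ≈ 4.076, σ ≈ 0.574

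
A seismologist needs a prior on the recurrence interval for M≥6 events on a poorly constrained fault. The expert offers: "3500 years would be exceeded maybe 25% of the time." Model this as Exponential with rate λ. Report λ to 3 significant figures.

P(T > 3500.0) = e^(−λ·3500.0) = 0.25, so λ = −ln(0.25)/3500.0 = 0.000396.

λ ≈ 0.000396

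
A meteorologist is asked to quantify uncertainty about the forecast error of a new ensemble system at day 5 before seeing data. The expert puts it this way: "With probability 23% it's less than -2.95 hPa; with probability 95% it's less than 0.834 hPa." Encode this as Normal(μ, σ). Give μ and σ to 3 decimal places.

The p-quantile of Normal(μ,σ) is μ + z_p·σ, with z_{0.23} = -0.7388 and z_{0.95} = 1.645.
Eliminate σ: μ = (z₂·x₁ − z₁·x₂)/(z₂ − z₁) = (1.645·-2.95 − (-0.7388)·0.834)/2.384 = -1.777.
Then σ = (x₂ − x₁)/(z₂ − z₁) = (0.834 − -2.95)/2.384 = 1.587.

μ = -1.777, σ = 1.587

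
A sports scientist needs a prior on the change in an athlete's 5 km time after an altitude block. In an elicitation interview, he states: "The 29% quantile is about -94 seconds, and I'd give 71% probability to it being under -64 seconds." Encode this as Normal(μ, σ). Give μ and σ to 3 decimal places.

μ = -79.000, σ = 27.106

The p-quantile of Normal(μ,σ) is μ + z_p·σ, with z_{0.29} = -0.5534 and z_{0.71} = 0.5534.
Eliminate σ: μ = (z₂·x₁ − z₁·x₂)/(z₂ − z₁) = (0.5534·-94 − (-0.5534)·-64)/1.107 = -79.000.
Then σ = (x₂ − x₁)/(z₂ − z₁) = (-64 − -94)/1.107 = 27.106.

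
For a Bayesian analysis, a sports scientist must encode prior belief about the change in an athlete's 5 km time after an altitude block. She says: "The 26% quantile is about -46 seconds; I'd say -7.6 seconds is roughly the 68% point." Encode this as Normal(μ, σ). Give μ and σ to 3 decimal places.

μ = -23.765, σ = 34.562

For Normal(μ,σ), the p-quantile is μ + z_p·σ. Here z_{0.26} = -0.6433, z_{0.68} = 0.4677.
So -46 = μ − 0.6433σ and -7.6 = μ + 0.4677σ.
Subtracting: σ = (-7.6 − -46)/(0.4677 − (-0.6433)) = 34.562.
Then μ = -46 − (-0.6433)·34.562 = -23.765.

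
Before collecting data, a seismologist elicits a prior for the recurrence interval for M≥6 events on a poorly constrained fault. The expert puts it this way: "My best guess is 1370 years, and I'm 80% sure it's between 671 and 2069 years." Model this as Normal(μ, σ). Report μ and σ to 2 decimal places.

μ = 1370.00, σ = 545.43

A symmetric 80% interval runs μ ± z·σ with z = 1.282.
Half-width = 699, so σ = 699/1.282 = 545.43.
μ is the stated best guess, 1370.00.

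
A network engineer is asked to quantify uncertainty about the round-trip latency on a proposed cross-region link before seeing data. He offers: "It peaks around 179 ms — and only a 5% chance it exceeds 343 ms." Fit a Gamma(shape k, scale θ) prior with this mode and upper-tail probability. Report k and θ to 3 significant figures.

k ≈ 7.57, θ ≈ 27.2

Gamma(k,θ) with k>1 has mode (k−1)θ, so θ = 179/(k−1).
Need P(X < 343) = 0.95 with θ tied to k this way. Start at k = 2, θ = 179: P(X<343) ≈ 0.571.
Too low — raise k to concentrate. Iterating converges to k ≈ 7.57.
Then θ = 179/(7.57−1) ≈ 27.2.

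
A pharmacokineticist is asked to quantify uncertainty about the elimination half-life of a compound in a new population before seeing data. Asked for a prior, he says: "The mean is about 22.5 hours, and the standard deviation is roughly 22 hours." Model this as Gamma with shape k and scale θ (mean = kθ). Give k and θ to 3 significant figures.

k ≈ 1.05, θ ≈ 21.5

For Gamma(k, scale θ): mean = kθ, variance = kθ², so CV = 1/√k.
CV = SD/mean = 22/22.5 = 0.9778, hence k = 1/CV² = 1.05.
Then θ = mean/k = 22.5/1.05 = 21.5.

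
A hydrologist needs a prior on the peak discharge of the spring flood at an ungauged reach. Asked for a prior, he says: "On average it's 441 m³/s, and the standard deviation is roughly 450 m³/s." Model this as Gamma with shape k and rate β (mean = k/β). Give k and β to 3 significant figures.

For Gamma(k, rate β): mean = k/β, variance = k/β², so CV = 1/√k.
CV = SD/mean = 450/441 = 1.02, hence k = 1/CV² = 0.96.
Then β = k/mean = 0.96/441 = 0.00218.

k ≈ 0.96, β ≈ 0.00218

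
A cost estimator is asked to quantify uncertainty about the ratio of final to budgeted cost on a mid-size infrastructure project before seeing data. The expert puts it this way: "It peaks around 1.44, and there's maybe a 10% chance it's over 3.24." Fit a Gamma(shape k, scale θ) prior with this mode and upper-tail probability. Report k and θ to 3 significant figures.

Gamma(k,θ) with k>1 has mode (k−1)θ, so θ = 1.44/(k−1).
Need P(X < 3.24) = 0.9 with θ tied to k this way. Start at k = 2, θ = 1.44: P(X<3.24) ≈ 0.657.
Too low — raise k to concentrate. Iterating converges to k ≈ 3.92.
Then θ = 1.44/(3.92−1) ≈ 0.492.

k ≈ 3.92, θ ≈ 0.492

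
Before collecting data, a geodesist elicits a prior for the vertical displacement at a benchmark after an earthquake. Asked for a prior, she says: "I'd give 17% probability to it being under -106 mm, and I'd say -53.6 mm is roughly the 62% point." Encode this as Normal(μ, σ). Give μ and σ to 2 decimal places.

For Normal(μ,σ), the p-quantile is μ + z_p·σ. Here z_{0.17} = -0.9542, z_{0.62} = 0.3055.
So -106 = μ − 0.9542σ and -53.6 = μ + 0.3055σ.
Subtracting: σ = (-53.6 − -106)/(0.3055 − (-0.9542)) = 41.60.
Then μ = -106 − (-0.9542)·41.60 = -66.31.

μ = -66.31, σ = 41.60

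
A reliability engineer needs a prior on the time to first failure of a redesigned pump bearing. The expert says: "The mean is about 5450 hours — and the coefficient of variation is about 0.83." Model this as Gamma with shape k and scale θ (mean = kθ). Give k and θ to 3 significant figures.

For Gamma(k, scale θ): mean = kθ, variance = kθ², so CV = 1/√k.
CV = 0.83, hence k = 1/CV² = 1.45.
Then θ = mean/k = 5450/1.45 = 3750.

k ≈ 1.45, θ ≈ 3750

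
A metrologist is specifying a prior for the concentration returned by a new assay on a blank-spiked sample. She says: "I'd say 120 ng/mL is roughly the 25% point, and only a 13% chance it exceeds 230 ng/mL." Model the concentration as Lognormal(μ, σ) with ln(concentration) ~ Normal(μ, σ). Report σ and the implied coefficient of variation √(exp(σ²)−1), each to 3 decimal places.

If T ~ Lognormal(μ,σ) then ln T ~ Normal(μ,σ), so the p-quantile of ln T is μ + z_p·σ.
ln(120) = 4.787 and ln(230) = 5.438; z_{0.25} = -0.6745, z_{0.87} = 1.126.
σ = (5.438 − 4.787)/(1.126 − (-0.6745)) = 0.361.
μ = 4.787 − (-0.6745)·0.361 = 5.031.
CV = √(exp(σ²)−1) = √(exp(0.1305)−1) = 0.373.

σ ≈ 0.361, CV ≈ 0.373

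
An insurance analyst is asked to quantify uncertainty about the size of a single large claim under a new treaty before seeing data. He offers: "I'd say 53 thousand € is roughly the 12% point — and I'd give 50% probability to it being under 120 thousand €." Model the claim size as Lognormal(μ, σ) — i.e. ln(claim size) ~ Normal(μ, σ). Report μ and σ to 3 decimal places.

μ ≈ 4.787, σ ≈ 0.695

If T ~ Lognormal(μ,σ) then ln T ~ Normal(μ,σ), so the p-quantile of ln T is μ + z_p·σ.
ln(53) = 3.97 and ln(120) = 4.787; z_{0.12} = -1.175, z_{0.5} = 0.
σ = (4.787 − 3.97)/(0 − (-1.175)) = 0.695.
μ = 3.97 − (-1.175)·0.695 = 4.787.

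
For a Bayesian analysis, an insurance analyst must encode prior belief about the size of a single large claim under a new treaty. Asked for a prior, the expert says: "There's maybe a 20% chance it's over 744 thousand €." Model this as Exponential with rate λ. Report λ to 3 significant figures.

λ ≈ 0.00216

P(T > 744.0) = e^(−λ·744.0) = 0.2, so λ = −ln(0.2)/744.0 = 0.00216.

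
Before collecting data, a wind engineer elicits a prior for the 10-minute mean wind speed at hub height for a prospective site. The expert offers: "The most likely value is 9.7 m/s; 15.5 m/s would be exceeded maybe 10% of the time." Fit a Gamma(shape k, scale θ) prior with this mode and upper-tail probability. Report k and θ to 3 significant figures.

Gamma(k,θ) with k>1 has mode (k−1)θ, so θ = 9.7/(k−1).
Need P(X < 15.5) = 0.9 with θ tied to k this way. Start at k = 2, θ = 9.7: P(X<15.5) ≈ 0.474.
Too low — raise k to concentrate. Iterating converges to k ≈ 9.55.
Then θ = 9.7/(9.55−1) ≈ 1.13.

k ≈ 9.55, θ ≈ 1.13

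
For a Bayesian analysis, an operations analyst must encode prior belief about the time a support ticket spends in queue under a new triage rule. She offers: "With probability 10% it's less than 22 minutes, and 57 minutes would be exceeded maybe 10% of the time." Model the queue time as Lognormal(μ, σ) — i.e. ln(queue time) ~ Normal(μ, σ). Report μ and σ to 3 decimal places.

μ ≈ 3.567, σ ≈ 0.371

If T ~ Lognormal(μ,σ) then ln T ~ Normal(μ,σ), so the p-quantile of ln T is μ + z_p·σ.
ln(22) = 3.091 and ln(57) = 4.043; z_{0.1} = -1.282, z_{0.9} = 1.282.
σ = (4.043 − 3.091)/(1.282 − (-1.282)) = 0.371.
μ = 3.091 − (-1.282)·0.371 = 3.567.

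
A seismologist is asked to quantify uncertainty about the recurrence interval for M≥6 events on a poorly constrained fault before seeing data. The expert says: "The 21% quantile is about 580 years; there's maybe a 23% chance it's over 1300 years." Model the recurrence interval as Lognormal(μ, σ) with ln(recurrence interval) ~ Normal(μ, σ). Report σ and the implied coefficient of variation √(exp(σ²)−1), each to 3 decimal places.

If T ~ Lognormal(μ,σ) then ln T ~ Normal(μ,σ), so the p-quantile of ln T is μ + z_p·σ.
ln(580) = 6.363 and ln(1300) = 7.17; z_{0.21} = -0.8064, z_{0.77} = 0.7388.
σ = (7.17 − 6.363)/(0.7388 − (-0.8064)) = 0.522.
μ = 6.363 − (-0.8064)·0.522 = 6.784.
CV = √(exp(σ²)−1) = √(exp(0.2728)−1) = 0.560.

σ ≈ 0.522, CV ≈ 0.560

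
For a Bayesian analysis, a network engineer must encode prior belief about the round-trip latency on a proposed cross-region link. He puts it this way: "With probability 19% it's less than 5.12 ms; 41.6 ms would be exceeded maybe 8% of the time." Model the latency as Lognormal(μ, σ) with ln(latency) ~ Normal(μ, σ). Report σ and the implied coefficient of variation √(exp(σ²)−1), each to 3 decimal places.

If T ~ Lognormal(μ,σ) then ln T ~ Normal(μ,σ), so the p-quantile of ln T is μ + z_p·σ.
ln(5.12) = 1.633 and ln(41.6) = 3.728; z_{0.19} = -0.8779, z_{0.92} = 1.405.
σ = (3.728 − 1.633)/(1.405 − (-0.8779)) = 0.918.
μ = 1.633 − (-0.8779)·0.918 = 2.439.
CV = √(exp(σ²)−1) = √(exp(0.8421)−1) = 1.149.

σ ≈ 0.918, CV ≈ 1.149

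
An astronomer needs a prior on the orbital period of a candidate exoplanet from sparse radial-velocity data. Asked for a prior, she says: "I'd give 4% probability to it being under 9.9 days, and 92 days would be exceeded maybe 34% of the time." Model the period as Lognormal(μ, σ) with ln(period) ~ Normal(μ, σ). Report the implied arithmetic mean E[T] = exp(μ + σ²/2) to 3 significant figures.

If T ~ Lognormal(μ,σ) then ln T ~ Normal(μ,σ), so the p-quantile of ln T is μ + z_p·σ.
ln(9.9) = 2.293 and ln(92) = 4.522; z_{0.04} = -1.751, z_{0.66} = 0.4125.
σ = (4.522 − 2.293)/(0.4125 − (-1.751)) = 1.031.
μ = 2.293 − (-1.751)·1.031 = 4.097.
E[T] = exp(μ + σ²/2) = exp(4.097 + 0.5310) = 102 days.

E[T] ≈ 102 days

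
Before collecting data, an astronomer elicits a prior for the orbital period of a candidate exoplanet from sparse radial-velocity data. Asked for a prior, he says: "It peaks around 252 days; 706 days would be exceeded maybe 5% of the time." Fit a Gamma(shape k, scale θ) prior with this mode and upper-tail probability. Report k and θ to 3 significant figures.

Gamma(k,θ) with k>1 has mode (k−1)θ, so θ = 252/(k−1).
Need P(X < 706) = 0.95 with θ tied to k this way. Start at k = 2, θ = 252: P(X<706) ≈ 0.769.
Too low — raise k to concentrate. Iterating converges to k ≈ 3.52.
Then θ = 252/(3.52−1) ≈ 99.9.

k ≈ 3.52, θ ≈ 99.9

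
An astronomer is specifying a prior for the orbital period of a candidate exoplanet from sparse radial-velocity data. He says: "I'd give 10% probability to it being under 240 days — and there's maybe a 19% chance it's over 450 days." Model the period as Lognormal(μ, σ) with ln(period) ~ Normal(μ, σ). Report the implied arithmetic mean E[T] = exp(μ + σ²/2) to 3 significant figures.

E[T] ≈ 364 days

If T ~ Lognormal(μ,σ) then ln T ~ Normal(μ,σ), so the p-quantile of ln T is μ + z_p·σ.
ln(240) = 5.481 and ln(450) = 6.109; z_{0.1} = -1.282, z_{0.81} = 0.8779.
σ = (6.109 − 5.481)/(0.8779 − (-1.282)) = 0.291.
μ = 5.481 − (-1.282)·0.291 = 5.854.
E[T] = exp(μ + σ²/2) = exp(5.854 + 0.0424) = 364 days.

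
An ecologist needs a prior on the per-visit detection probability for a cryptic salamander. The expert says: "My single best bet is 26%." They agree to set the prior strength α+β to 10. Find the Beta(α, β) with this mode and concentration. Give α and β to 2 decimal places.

For α,β > 1 the Beta mode is (α−1)/(α+β−2). With α+β = 10, the mode is (α−1)/8.
Set (α−1)/8 = 0.26 → α = 1 + 0.26·8 = 3.08.
β = 10 − α = 6.92.

α = 3.08, β = 6.92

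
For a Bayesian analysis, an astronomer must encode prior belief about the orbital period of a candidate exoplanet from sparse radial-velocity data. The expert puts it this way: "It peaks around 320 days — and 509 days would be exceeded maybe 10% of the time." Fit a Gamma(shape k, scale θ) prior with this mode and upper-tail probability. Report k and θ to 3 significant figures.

Gamma(k,θ) with k>1 has mode (k−1)θ, so θ = 320/(k−1).
Need P(X < 509) = 0.9 with θ tied to k this way. Start at k = 2, θ = 320: P(X<509) ≈ 0.472.
Too low — raise k to concentrate. Iterating converges to k ≈ 9.71.
Then θ = 320/(9.71−1) ≈ 36.7.

k ≈ 9.71, θ ≈ 36.7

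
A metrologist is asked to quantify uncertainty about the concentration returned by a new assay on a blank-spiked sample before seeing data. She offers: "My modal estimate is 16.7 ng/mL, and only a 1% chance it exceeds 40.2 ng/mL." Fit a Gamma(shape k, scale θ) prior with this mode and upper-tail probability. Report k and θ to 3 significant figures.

k ≈ 7.13, θ ≈ 2.72

Gamma(k,θ) with k>1 has mode (k−1)θ, so θ = 16.7/(k−1).
Need P(X < 40.2) = 0.99 with θ tied to k this way. Start at k = 2, θ = 16.7: P(X<40.2) ≈ 0.693.
Too low — raise k to concentrate. Iterating converges to k ≈ 7.13.
Then θ = 16.7/(7.13−1) ≈ 2.72.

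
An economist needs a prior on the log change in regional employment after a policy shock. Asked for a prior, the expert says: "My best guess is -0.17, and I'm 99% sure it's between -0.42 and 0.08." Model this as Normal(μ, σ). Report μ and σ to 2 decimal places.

A symmetric 99% interval runs μ ± z·σ with z = 2.576.
Half-width = 0.25, so σ = 0.25/2.576 = 0.10.
μ is the stated best guess, -0.17.

μ = -0.17, σ = 0.10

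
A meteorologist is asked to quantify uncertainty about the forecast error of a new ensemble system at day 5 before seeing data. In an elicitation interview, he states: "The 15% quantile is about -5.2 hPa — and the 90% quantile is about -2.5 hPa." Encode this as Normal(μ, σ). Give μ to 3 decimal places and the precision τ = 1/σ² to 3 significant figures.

μ = -3.993, τ = 0.737

The p-quantile of Normal(μ,σ) is μ + z_p·σ, with z_{0.15} = -1.036 and z_{0.9} = 1.282.
Eliminate σ: μ = (z₂·x₁ − z₁·x₂)/(z₂ − z₁) = (1.282·-5.2 − (-1.036)·-2.5)/2.318 = -3.993.
Then σ = (x₂ − x₁)/(z₂ − z₁) = (-2.5 − -5.2)/2.318 = 1.165.
Precision τ = 1/σ² = 1/1.165² = 0.737.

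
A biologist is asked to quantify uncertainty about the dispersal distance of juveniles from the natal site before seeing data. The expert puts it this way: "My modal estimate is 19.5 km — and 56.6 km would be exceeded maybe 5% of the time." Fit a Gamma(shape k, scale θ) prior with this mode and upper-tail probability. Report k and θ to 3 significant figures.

Gamma(k,θ) with k>1 has mode (k−1)θ, so θ = 19.5/(k−1).
Need P(X < 56.6) = 0.95 with θ tied to k this way. Start at k = 2, θ = 19.5: P(X<56.6) ≈ 0.786.
Too low — raise k to concentrate. Iterating converges to k ≈ 3.35.
Then θ = 19.5/(3.35−1) ≈ 8.31.

k ≈ 3.35, θ ≈ 8.31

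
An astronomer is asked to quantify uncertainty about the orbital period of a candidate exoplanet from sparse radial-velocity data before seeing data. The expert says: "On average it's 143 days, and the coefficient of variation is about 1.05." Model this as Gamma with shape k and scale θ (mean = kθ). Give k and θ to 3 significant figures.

For Gamma(k, scale θ): mean = kθ, variance = kθ², so CV = 1/√k.
CV = 1.05, hence k = 1/CV² = 0.907.
Then θ = mean/k = 143/0.907 = 158.

k ≈ 0.907, θ ≈ 158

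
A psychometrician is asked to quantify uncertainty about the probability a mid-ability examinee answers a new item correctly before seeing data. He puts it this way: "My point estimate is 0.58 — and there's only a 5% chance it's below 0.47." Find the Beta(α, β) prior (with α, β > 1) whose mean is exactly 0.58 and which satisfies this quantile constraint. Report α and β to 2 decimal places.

α ≈ 32.05, β ≈ 23.21

With mean 0.58 fixed, write α = 0.58s, β = 0.42s where s = α+β.
Need P(θ < 0.47) = 0.05 under Beta(0.58s, 0.42s). Normal approximation: (q−m)/√(m(1−m)/s) ≈ z_{0.05} = -1.64, so s ≈ 0.58·0.42·(-1.64)²/(0.47−0.58)² = 54.5.
At s = 54.5: P(θ<0.47) ≈ 0.051. Adjusting to match 0.05 gives s ≈ 55.26.
So α = 0.58·55.26 ≈ 32.05, β = 0.42·55.26 ≈ 23.21.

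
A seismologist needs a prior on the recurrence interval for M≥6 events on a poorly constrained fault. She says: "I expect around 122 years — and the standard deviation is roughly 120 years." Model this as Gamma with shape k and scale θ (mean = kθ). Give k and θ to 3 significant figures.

k ≈ 1.03, θ ≈ 118

For Gamma(k, scale θ): mean = kθ, variance = kθ², so CV = 1/√k.
CV = SD/mean = 120/122 = 0.9836, hence k = 1/CV² = 1.03.
Then θ = mean/k = 122/1.03 = 118.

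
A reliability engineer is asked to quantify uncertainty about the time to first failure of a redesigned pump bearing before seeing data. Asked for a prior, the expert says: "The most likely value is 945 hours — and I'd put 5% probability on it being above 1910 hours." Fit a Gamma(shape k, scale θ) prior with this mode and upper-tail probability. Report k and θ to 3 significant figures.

k ≈ 6.59, θ ≈ 169

Gamma(k,θ) with k>1 has mode (k−1)θ, so θ = 945/(k−1).
Need P(X < 1910) = 0.95 with θ tied to k this way. Start at k = 2, θ = 945: P(X<1910) ≈ 0.600.
Too low — raise k to concentrate. Iterating converges to k ≈ 6.59.
Then θ = 945/(6.59−1) ≈ 169.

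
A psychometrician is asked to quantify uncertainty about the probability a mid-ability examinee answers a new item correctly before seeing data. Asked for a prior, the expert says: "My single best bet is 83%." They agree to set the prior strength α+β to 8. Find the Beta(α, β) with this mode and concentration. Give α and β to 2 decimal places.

α = 5.98, β = 2.02

For α,β > 1 the Beta mode is (α−1)/(α+β−2). With α+β = 8, the mode is (α−1)/6.
Set (α−1)/6 = 0.83 → α = 1 + 0.83·6 = 5.98.
β = 8 − α = 2.02.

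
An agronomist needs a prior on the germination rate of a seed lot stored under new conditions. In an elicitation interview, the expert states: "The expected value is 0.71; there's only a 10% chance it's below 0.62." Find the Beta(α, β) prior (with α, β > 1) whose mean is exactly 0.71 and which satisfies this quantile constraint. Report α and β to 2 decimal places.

α ≈ 30.69, β ≈ 12.54

With mean 0.71 fixed, write α = 0.71s, β = 0.29s where s = α+β.
Need P(θ < 0.62) = 0.1 under Beta(0.71s, 0.29s). Normal approximation: (q−m)/√(m(1−m)/s) ≈ z_{0.1} = -1.28, so s ≈ 0.71·0.29·(-1.28)²/(0.62−0.71)² = 41.7.
At s = 41.7: P(θ<0.62) ≈ 0.104. Adjusting to match 0.1 gives s ≈ 43.23.
So α = 0.71·43.23 ≈ 30.69, β = 0.29·43.23 ≈ 12.54.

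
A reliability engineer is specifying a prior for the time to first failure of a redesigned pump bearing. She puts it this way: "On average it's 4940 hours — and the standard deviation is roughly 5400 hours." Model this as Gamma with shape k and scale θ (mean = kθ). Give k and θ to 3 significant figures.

k ≈ 0.837, θ ≈ 5900

For Gamma(k, scale θ): mean = kθ, variance = kθ², so CV = 1/√k.
CV = SD/mean = 5400/4940 = 1.093, hence k = 1/CV² = 0.837.
Then θ = mean/k = 4940/0.837 = 5900.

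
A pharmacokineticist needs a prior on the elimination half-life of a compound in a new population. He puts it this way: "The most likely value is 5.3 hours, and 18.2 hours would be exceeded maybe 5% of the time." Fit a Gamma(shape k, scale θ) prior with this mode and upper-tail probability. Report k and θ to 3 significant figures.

Gamma(k,θ) with k>1 has mode (k−1)θ, so θ = 5.3/(k−1).
Need P(X < 18.2) = 0.95 with θ tied to k this way. Start at k = 2, θ = 5.3: P(X<18.2) ≈ 0.857.
Too low — raise k to concentrate. Iterating converges to k ≈ 2.7.
Then θ = 5.3/(2.7−1) ≈ 3.11.

k ≈ 2.7, θ ≈ 3.11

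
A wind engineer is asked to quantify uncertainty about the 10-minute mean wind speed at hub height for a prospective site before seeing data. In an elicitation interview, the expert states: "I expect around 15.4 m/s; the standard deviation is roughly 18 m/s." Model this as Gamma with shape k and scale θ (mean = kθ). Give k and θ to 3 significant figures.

For Gamma(k, scale θ): mean = kθ, variance = kθ², so CV = 1/√k.
CV = SD/mean = 18/15.4 = 1.169, hence k = 1/CV² = 0.732.
Then θ = mean/k = 15.4/0.732 = 21.

k ≈ 0.732, θ ≈ 21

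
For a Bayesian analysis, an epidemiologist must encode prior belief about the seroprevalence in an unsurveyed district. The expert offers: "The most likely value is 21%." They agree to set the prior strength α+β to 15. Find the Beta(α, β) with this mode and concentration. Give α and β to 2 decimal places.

α = 3.73, β = 11.27

For α,β > 1 the Beta mode is (α−1)/(α+β−2). With α+β = 15, the mode is (α−1)/13.
Set (α−1)/13 = 0.21 → α = 1 + 0.21·13 = 3.73.
β = 15 − α = 11.27.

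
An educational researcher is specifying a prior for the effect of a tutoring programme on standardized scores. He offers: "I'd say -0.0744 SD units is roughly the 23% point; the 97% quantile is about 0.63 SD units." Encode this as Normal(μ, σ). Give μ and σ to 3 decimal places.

The p-quantile of Normal(μ,σ) is μ + z_p·σ, with z_{0.23} = -0.7388 and z_{0.97} = 1.881.
Eliminate σ: μ = (z₂·x₁ − z₁·x₂)/(z₂ − z₁) = (1.881·-0.0744 − (-0.7388)·0.63)/2.62 = 0.124.
Then σ = (x₂ − x₁)/(z₂ − z₁) = (0.63 − -0.0744)/2.62 = 0.269.

μ = 0.124, σ = 0.269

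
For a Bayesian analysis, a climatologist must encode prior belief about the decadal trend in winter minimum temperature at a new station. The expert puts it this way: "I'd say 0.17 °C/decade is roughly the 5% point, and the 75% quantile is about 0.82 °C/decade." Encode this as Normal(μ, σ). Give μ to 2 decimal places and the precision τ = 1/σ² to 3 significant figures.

The p-quantile of Normal(μ,σ) is μ + z_p·σ, with z_{0.05} = -1.645 and z_{0.75} = 0.6745.
Eliminate σ: μ = (z₂·x₁ − z₁·x₂)/(z₂ − z₁) = (0.6745·0.17 − (-1.645)·0.82)/2.319 = 0.63.
Then σ = (x₂ − x₁)/(z₂ − z₁) = (0.82 − 0.17)/2.319 = 0.28.
Precision τ = 1/σ² = 1/0.2803² = 12.7.

μ = 0.63, τ = 12.7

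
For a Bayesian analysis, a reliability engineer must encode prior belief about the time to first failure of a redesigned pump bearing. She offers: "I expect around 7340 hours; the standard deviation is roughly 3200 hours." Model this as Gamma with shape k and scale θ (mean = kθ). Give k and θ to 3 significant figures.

k ≈ 5.26, θ ≈ 1400

For Gamma(k, scale θ): mean = kθ, variance = kθ², so CV = 1/√k.
CV = SD/mean = 3200/7340 = 0.436, hence k = 1/CV² = 5.26.
Then θ = mean/k = 7340/5.26 = 1400.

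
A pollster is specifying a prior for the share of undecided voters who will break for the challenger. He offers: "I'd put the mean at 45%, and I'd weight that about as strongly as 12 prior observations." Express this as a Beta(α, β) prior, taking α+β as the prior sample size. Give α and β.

Under the effective-sample-size interpretation, Beta(α, β) has prior mean α/(α+β) and prior sample size α+β.
So α+β = 12 and α/(α+β) = 0.45, giving α = 0.45·12 = 5.4 and β = 12 − 5.4 = 6.6.

α = 5.4, β = 6.6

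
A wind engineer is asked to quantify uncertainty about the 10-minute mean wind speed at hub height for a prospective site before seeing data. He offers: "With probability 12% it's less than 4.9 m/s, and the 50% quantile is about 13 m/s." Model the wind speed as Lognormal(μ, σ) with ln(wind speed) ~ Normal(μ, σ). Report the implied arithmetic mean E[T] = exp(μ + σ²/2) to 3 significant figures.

If T ~ Lognormal(μ,σ) then ln T ~ Normal(μ,σ), so the p-quantile of ln T is μ + z_p·σ.
ln(4.9) = 1.589 and ln(13) = 2.565; z_{0.12} = -1.175, z_{0.5} = 0.
σ = (2.565 − 1.589)/(0 − (-1.175)) = 0.830.
μ = 1.589 − (-1.175)·0.830 = 2.565.
E[T] = exp(μ + σ²/2) = exp(2.565 + 0.3448) = 18.4 m/s.

E[T] ≈ 18.4 m/s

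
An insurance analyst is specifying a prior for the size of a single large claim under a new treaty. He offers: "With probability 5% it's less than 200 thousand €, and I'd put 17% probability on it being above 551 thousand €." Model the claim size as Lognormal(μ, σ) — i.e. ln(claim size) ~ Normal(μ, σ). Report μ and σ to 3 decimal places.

If T ~ Lognormal(μ,σ) then ln T ~ Normal(μ,σ), so the p-quantile of ln T is μ + z_p·σ.
ln(200) = 5.298 and ln(551) = 6.312; z_{0.05} = -1.645, z_{0.83} = 0.9542.
σ = (6.312 − 5.298)/(0.9542 − (-1.645)) = 0.390.
μ = 5.298 − (-1.645)·0.390 = 5.940.

μ ≈ 5.940, σ ≈ 0.390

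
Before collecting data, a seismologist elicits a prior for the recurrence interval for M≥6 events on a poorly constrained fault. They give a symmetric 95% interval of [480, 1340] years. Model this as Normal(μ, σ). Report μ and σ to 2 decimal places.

μ = 910.00, σ = 219.39

A symmetric 95% interval runs μ ± z·σ with z = 1.96.
Half-width = 430, so σ = 430/1.96 = 219.39.
μ is the interval midpoint, 910.00.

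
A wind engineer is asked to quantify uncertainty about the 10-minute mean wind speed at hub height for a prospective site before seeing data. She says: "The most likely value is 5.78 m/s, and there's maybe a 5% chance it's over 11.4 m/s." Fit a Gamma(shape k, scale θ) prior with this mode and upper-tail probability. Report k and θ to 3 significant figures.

Gamma(k,θ) with k>1 has mode (k−1)θ, so θ = 5.78/(k−1).
Need P(X < 11.4) = 0.95 with θ tied to k this way. Start at k = 2, θ = 5.78: P(X<11.4) ≈ 0.586.
Too low — raise k to concentrate. Iterating converges to k ≈ 7.01.
Then θ = 5.78/(7.01−1) ≈ 0.961.

k ≈ 7.01, θ ≈ 0.961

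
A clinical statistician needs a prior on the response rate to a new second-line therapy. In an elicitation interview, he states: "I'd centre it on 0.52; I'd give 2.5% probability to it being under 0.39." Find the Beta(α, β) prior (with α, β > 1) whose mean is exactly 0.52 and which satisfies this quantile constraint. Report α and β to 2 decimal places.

With mean 0.52 fixed, write α = 0.52s, β = 0.48s where s = α+β.
Need P(θ < 0.39) = 0.025 under Beta(0.52s, 0.48s). Normal approximation: (q−m)/√(m(1−m)/s) ≈ z_{0.025} = -1.96, so s ≈ 0.52·0.48·(-1.96)²/(0.39−0.52)² = 56.7.
At s = 56.7: P(θ<0.39) ≈ 0.024. Adjusting to match 0.025 gives s ≈ 55.88.
So α = 0.52·55.88 ≈ 29.06, β = 0.48·55.88 ≈ 26.82.

α ≈ 29.06, β ≈ 26.82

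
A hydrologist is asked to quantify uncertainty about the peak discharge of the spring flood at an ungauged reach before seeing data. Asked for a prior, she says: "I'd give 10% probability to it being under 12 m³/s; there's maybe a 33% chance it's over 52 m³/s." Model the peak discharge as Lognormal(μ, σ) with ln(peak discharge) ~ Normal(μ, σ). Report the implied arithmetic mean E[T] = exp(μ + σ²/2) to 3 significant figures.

E[T] ≈ 51.4 m³/s

If T ~ Lognormal(μ,σ) then ln T ~ Normal(μ,σ), so the p-quantile of ln T is μ + z_p·σ.
ln(12) = 2.485 and ln(52) = 3.951; z_{0.1} = -1.282, z_{0.67} = 0.4399.
σ = (3.951 − 2.485)/(0.4399 − (-1.282)) = 0.852.
μ = 2.485 − (-1.282)·0.852 = 3.577.
E[T] = exp(μ + σ²/2) = exp(3.577 + 0.3628) = 51.4 m³/s.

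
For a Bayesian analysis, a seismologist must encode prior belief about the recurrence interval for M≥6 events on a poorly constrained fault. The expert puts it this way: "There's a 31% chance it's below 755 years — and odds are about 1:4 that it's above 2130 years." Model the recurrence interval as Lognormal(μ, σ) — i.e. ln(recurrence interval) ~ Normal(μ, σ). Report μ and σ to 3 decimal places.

μ ≈ 7.011, σ ≈ 0.775

If T ~ Lognormal(μ,σ) then ln T ~ Normal(μ,σ), so the p-quantile of ln T is μ + z_p·σ.
ln(755) = 6.627 and ln(2130) = 7.664; z_{0.31} = -0.4959, z_{0.8} = 0.8416.
σ = (7.664 − 6.627)/(0.8416 − (-0.4959)) = 0.775.
μ = 6.627 − (-0.4959)·0.775 = 7.011.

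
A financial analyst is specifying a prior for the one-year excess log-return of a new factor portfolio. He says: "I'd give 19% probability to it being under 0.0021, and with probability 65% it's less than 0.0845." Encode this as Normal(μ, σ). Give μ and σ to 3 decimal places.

μ = 0.059, σ = 0.065

The p-quantile of Normal(μ,σ) is μ + z_p·σ, with z_{0.19} = -0.8779 and z_{0.65} = 0.3853.
Eliminate σ: μ = (z₂·x₁ − z₁·x₂)/(z₂ − z₁) = (0.3853·0.0021 − (-0.8779)·0.0845)/1.263 = 0.059.
Then σ = (x₂ − x₁)/(z₂ − z₁) = (0.0845 − 0.0021)/1.263 = 0.065.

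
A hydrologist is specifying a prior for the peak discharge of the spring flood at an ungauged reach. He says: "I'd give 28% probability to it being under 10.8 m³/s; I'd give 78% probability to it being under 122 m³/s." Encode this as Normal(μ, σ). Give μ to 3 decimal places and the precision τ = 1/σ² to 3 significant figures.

For Normal(μ,σ), the p-quantile is μ + z_p·σ. Here z_{0.28} = -0.5828, z_{0.78} = 0.7722.
So 10.8 = μ − 0.5828σ and 122 = μ + 0.7722σ.
Subtracting: σ = (122 − 10.8)/(0.7722 − (-0.5828)) = 82.064.
Then μ = 10.8 − (-0.5828)·82.064 = 58.630.
Precision τ = 1/σ² = 1/82.06² = 0.000148.

μ = 58.630, τ = 0.000148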